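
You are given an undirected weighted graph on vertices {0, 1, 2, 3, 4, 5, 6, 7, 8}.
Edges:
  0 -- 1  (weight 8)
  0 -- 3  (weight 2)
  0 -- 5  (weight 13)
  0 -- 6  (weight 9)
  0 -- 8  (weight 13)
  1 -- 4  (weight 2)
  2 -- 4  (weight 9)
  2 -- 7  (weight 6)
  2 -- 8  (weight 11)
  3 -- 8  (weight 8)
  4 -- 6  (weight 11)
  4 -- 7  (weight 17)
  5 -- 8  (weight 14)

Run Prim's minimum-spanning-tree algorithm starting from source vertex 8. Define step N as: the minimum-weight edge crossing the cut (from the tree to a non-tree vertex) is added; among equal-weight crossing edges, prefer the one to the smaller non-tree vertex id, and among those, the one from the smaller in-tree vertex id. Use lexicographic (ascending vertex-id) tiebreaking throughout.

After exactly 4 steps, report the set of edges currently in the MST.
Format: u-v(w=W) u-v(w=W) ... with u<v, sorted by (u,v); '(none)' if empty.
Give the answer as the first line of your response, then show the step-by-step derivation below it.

0-1(w=8) 0-3(w=2) 1-4(w=2) 3-8(w=8)

step 1: add edge 3-8 (w=8); MST = {3-8(w=8)}
step 2: add edge 0-3 (w=2); MST = {0-3(w=2) 3-8(w=8)}
step 3: add edge 0-1 (w=8); MST = {0-1(w=8) 0-3(w=2) 3-8(w=8)}
step 4: add edge 1-4 (w=2); MST = {0-1(w=8) 0-3(w=2) 1-4(w=2) 3-8(w=8)}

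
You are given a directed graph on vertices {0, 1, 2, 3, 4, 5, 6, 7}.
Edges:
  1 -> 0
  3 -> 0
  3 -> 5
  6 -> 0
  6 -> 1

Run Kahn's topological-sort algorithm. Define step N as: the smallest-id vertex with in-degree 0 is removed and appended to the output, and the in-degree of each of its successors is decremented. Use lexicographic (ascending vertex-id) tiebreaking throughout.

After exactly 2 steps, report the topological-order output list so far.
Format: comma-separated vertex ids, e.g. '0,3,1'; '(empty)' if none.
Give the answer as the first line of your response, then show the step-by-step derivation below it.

2,3

step 1: output 2; order=[2]; indeg=(3,1,0,0,0,1,0,0)
step 2: output 3; order=[2,3]; indeg=(2,1,0,0,0,0,0,0)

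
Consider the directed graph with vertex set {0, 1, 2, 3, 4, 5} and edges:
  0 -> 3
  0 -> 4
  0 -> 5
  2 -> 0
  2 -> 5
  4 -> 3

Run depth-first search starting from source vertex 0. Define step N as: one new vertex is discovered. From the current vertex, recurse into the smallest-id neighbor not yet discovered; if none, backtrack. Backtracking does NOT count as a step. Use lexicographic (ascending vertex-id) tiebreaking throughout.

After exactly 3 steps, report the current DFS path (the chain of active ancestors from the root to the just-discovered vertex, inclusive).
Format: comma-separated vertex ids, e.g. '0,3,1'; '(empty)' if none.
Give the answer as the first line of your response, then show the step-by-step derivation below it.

0,4

step 1: discover 0; path=0; order=0
step 2: discover 3; path=0>3; order=0,3
step 3: discover 4; path=0>4; order=0,3,4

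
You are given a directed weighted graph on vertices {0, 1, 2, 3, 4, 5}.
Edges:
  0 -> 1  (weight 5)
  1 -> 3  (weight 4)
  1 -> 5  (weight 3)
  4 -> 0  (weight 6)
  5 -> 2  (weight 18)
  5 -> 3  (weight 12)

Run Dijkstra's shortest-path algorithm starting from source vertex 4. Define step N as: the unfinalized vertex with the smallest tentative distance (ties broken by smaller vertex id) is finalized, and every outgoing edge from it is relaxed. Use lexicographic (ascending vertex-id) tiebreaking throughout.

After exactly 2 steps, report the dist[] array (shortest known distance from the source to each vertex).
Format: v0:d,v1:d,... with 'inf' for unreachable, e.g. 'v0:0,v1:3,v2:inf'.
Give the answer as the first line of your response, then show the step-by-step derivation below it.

v0:6,v1:11,v2:inf,v3:inf,v4:0,v5:inf

step 1: dist = v0:6,v1:inf,v2:inf,v3:inf,v4:0,v5:inf
step 2: dist = v0:6,v1:11,v2:inf,v3:inf,v4:0,v5:inf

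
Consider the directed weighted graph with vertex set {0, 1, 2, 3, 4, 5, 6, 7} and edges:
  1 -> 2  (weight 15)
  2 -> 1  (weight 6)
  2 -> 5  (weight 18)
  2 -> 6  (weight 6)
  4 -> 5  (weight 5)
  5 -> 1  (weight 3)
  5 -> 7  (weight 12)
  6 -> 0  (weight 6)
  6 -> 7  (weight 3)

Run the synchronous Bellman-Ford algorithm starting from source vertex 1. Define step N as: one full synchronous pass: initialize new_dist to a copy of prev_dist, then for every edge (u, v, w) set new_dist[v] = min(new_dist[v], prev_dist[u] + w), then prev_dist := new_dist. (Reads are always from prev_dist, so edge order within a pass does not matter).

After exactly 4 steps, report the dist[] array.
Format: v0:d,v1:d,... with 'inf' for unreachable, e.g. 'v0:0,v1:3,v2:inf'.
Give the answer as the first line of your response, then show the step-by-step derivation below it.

v0:27,v1:0,v2:15,v3:inf,v4:inf,v5:33,v6:21,v7:24

step 1: dist = v0:inf,v1:0,v2:15,v3:inf,v4:inf,v5:inf,v6:inf,v7:inf
step 2: dist = v0:inf,v1:0,v2:15,v3:inf,v4:inf,v5:33,v6:21,v7:inf
step 3: dist = v0:27,v1:0,v2:15,v3:inf,v4:inf,v5:33,v6:21,v7:24
step 4: dist = v0:27,v1:0,v2:15,v3:inf,v4:inf,v5:33,v6:21,v7:24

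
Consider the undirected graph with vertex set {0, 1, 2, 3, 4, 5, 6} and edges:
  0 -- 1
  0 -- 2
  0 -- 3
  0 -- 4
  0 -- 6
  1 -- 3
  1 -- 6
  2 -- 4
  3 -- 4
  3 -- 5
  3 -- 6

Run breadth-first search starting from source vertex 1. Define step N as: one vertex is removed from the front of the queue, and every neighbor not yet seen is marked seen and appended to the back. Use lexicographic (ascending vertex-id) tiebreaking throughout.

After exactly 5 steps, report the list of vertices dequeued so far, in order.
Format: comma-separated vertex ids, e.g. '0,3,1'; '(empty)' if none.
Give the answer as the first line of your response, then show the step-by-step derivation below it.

1,0,3,6,2

step 1: dequeue 1; queue=[0,3,6]; order=1
step 2: dequeue 0; queue=[3,6,2,4]; order=1,0
step 3: dequeue 3; queue=[6,2,4,5]; order=1,0,3
step 4: dequeue 6; queue=[2,4,5]; order=1,0,3,6
step 5: dequeue 2; queue=[4,5]; order=1,0,3,6,2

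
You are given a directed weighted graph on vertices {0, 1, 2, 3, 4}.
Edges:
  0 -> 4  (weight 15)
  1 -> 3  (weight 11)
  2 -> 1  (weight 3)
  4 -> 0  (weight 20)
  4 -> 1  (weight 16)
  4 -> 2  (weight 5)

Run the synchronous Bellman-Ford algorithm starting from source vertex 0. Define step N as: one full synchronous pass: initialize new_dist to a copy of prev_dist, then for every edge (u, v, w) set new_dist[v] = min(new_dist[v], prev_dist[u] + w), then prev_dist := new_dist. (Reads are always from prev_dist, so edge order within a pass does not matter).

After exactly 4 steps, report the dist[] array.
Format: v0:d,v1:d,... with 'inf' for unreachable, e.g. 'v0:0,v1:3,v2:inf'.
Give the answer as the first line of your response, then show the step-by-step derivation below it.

v0:0,v1:23,v2:20,v3:34,v4:15

step 1: dist = v0:0,v1:inf,v2:inf,v3:inf,v4:15
step 2: dist = v0:0,v1:31,v2:20,v3:inf,v4:15
step 3: dist = v0:0,v1:23,v2:20,v3:42,v4:15
step 4: dist = v0:0,v1:23,v2:20,v3:34,v4:15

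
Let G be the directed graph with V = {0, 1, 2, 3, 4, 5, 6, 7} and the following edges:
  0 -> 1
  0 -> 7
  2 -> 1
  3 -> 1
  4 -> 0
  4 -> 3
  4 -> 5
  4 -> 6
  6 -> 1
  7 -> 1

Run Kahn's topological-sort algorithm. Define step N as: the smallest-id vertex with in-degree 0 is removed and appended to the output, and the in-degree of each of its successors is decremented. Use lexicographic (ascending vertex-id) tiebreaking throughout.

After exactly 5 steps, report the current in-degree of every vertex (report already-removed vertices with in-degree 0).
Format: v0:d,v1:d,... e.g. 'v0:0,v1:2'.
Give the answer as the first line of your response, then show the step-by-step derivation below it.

v0:0,v1:2,v2:0,v3:0,v4:0,v5:0,v6:0,v7:0

step 1: output 2; order=[2]; indeg=(1,4,0,1,0,1,1,1)
step 2: output 4; order=[2,4]; indeg=(0,4,0,0,0,0,0,1)
step 3: output 0; order=[2,4,0]; indeg=(0,3,0,0,0,0,0,0)
step 4: output 3; order=[2,4,0,3]; indeg=(0,2,0,0,0,0,0,0)
step 5: output 5; order=[2,4,0,3,5]; indeg=(0,2,0,0,0,0,0,0)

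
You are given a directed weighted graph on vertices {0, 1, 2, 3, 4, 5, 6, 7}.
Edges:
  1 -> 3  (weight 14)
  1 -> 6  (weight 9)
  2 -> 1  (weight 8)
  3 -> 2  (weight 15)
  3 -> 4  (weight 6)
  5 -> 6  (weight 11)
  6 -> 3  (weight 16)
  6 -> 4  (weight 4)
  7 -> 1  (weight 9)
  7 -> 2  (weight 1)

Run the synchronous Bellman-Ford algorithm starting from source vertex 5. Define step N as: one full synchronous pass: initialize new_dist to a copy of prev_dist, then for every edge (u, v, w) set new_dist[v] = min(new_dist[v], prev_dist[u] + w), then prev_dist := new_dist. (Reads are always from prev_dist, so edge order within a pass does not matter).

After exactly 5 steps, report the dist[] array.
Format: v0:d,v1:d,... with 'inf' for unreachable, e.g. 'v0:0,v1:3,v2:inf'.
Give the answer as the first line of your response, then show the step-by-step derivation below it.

v0:inf,v1:50,v2:42,v3:27,v4:15,v5:0,v6:11,v7:inf

step 1: dist = v0:inf,v1:inf,v2:inf,v3:inf,v4:inf,v5:0,v6:11,v7:inf
step 2: dist = v0:inf,v1:inf,v2:inf,v3:27,v4:15,v5:0,v6:11,v7:inf
step 3: dist = v0:inf,v1:inf,v2:42,v3:27,v4:15,v5:0,v6:11,v7:inf
step 4: dist = v0:inf,v1:50,v2:42,v3:27,v4:15,v5:0,v6:11,v7:inf
step 5: dist = v0:inf,v1:50,v2:42,v3:27,v4:15,v5:0,v6:11,v7:inf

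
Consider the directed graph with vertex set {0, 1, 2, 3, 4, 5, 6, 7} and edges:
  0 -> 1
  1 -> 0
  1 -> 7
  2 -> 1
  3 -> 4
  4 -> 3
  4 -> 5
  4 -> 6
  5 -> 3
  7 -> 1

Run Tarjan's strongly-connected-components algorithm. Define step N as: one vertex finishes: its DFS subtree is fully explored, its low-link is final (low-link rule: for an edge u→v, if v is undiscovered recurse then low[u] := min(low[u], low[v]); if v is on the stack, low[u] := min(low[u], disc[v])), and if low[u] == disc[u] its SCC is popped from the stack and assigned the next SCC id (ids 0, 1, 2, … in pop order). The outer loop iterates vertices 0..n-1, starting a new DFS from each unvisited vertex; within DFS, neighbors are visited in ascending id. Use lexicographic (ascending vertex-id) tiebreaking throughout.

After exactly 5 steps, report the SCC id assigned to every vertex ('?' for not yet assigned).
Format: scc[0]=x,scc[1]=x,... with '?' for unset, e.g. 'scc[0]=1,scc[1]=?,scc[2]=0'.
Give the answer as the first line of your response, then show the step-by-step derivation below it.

scc[0]=0,scc[1]=0,scc[2]=1,scc[3]=?,scc[4]=?,scc[5]=?,scc[6]=?,scc[7]=0

step 1: low=(low[0]=0,low[1]=0,low[2]=?,low[3]=?,low[4]=?,low[5]=?,low[6]=?,low[7]=1); scc=(scc[0]=?,scc[1]=?,scc[2]=?,scc[3]=?,scc[4]=?,scc[5]=?,scc[6]=?,scc[7]=?)
step 2: low=(low[0]=0,low[1]=0,low[2]=?,low[3]=?,low[4]=?,low[5]=?,low[6]=?,low[7]=1); scc=(scc[0]=?,scc[1]=?,scc[2]=?,scc[3]=?,scc[4]=?,scc[5]=?,scc[6]=?,scc[7]=?)
step 3: low=(low[0]=0,low[1]=0,low[2]=?,low[3]=?,low[4]=?,low[5]=?,low[6]=?,low[7]=1); scc=(scc[0]=0,scc[1]=0,scc[2]=?,scc[3]=?,scc[4]=?,scc[5]=?,scc[6]=?,scc[7]=0)
step 4: low=(low[0]=0,low[1]=0,low[2]=3,low[3]=?,low[4]=?,low[5]=?,low[6]=?,low[7]=1); scc=(scc[0]=0,scc[1]=0,scc[2]=1,scc[3]=?,scc[4]=?,scc[5]=?,scc[6]=?,scc[7]=0)
step 5: low=(low[0]=0,low[1]=0,low[2]=3,low[3]=4,low[4]=4,low[5]=4,low[6]=?,low[7]=1); scc=(scc[0]=0,scc[1]=0,scc[2]=1,scc[3]=?,scc[4]=?,scc[5]=?,scc[6]=?,scc[7]=0)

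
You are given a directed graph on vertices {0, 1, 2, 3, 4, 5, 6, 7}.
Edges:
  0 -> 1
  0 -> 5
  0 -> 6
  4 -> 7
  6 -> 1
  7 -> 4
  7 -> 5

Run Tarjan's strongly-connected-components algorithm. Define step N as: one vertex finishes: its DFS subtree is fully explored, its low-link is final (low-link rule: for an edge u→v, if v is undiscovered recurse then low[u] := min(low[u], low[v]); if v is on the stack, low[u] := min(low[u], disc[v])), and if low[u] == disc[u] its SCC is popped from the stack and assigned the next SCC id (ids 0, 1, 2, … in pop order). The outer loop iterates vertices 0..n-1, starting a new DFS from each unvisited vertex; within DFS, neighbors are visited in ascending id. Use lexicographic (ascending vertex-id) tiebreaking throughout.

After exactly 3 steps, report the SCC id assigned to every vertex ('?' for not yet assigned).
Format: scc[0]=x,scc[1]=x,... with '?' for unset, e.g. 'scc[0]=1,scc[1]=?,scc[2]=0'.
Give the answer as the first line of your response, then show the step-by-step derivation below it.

scc[0]=?,scc[1]=0,scc[2]=?,scc[3]=?,scc[4]=?,scc[5]=1,scc[6]=2,scc[7]=?

step 1: low=(low[0]=0,low[1]=1,low[2]=?,low[3]=?,low[4]=?,low[5]=?,low[6]=?,low[7]=?); scc=(scc[0]=?,scc[1]=0,scc[2]=?,scc[3]=?,scc[4]=?,scc[5]=?,scc[6]=?,scc[7]=?)
step 2: low=(low[0]=0,low[1]=1,low[2]=?,low[3]=?,low[4]=?,low[5]=2,low[6]=?,low[7]=?); scc=(scc[0]=?,scc[1]=0,scc[2]=?,scc[3]=?,scc[4]=?,scc[5]=1,scc[6]=?,scc[7]=?)
step 3: low=(low[0]=0,low[1]=1,low[2]=?,low[3]=?,low[4]=?,low[5]=2,low[6]=3,low[7]=?); scc=(scc[0]=?,scc[1]=0,scc[2]=?,scc[3]=?,scc[4]=?,scc[5]=1,scc[6]=2,scc[7]=?)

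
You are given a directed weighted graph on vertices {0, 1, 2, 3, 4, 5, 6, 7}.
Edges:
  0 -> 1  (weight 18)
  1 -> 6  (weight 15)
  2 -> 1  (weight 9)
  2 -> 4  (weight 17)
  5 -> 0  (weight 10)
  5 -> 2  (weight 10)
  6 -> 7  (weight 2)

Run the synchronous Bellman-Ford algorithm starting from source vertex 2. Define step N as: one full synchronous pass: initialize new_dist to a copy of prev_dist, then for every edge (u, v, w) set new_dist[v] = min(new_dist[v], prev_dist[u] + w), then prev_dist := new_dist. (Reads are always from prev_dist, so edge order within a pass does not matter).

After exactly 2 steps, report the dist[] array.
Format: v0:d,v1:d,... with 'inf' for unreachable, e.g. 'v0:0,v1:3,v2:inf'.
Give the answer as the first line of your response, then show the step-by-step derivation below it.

v0:inf,v1:9,v2:0,v3:inf,v4:17,v5:inf,v6:24,v7:inf

step 1: dist = v0:inf,v1:9,v2:0,v3:inf,v4:17,v5:inf,v6:inf,v7:inf
step 2: dist = v0:inf,v1:9,v2:0,v3:inf,v4:17,v5:inf,v6:24,v7:inf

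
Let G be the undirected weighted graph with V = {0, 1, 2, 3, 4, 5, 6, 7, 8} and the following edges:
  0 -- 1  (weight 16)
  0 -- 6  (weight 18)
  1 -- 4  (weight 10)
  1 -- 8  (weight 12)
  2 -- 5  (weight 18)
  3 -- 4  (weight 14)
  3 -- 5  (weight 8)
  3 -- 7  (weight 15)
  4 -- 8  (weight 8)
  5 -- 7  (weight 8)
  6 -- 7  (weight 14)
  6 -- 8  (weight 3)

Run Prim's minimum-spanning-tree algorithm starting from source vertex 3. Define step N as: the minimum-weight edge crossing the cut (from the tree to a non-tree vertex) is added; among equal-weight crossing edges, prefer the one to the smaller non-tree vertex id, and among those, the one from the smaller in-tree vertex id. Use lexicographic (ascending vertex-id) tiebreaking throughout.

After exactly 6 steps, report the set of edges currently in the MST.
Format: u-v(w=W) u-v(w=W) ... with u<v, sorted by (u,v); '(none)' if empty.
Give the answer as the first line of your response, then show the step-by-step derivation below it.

1-4(w=10) 3-4(w=14) 3-5(w=8) 4-8(w=8) 5-7(w=8) 6-8(w=3)

step 1: add edge 3-5 (w=8); MST = {3-5(w=8)}
step 2: add edge 5-7 (w=8); MST = {3-5(w=8) 5-7(w=8)}
step 3: add edge 3-4 (w=14); MST = {3-4(w=14) 3-5(w=8) 5-7(w=8)}
step 4: add edge 4-8 (w=8); MST = {3-4(w=14) 3-5(w=8) 4-8(w=8) 5-7(w=8)}
step 5: add edge 6-8 (w=3); MST = {3-4(w=14) 3-5(w=8) 4-8(w=8) 5-7(w=8) 6-8(w=3)}
step 6: add edge 1-4 (w=10); MST = {1-4(w=10) 3-4(w=14) 3-5(w=8) 4-8(w=8) 5-7(w=8) 6-8(w=3)}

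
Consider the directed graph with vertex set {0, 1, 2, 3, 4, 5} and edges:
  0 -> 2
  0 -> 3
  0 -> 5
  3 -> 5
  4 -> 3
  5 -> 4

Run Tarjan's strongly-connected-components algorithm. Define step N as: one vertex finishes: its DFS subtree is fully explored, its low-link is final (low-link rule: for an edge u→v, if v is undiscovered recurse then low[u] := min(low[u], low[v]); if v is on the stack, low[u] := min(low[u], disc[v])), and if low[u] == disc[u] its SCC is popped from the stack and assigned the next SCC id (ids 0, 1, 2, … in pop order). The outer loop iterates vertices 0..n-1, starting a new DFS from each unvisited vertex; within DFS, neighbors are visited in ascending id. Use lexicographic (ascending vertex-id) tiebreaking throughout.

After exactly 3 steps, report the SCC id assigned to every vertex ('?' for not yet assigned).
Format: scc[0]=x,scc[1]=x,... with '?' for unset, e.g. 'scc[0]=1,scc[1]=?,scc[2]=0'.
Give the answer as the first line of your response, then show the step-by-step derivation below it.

scc[0]=?,scc[1]=?,scc[2]=0,scc[3]=?,scc[4]=?,scc[5]=?

step 1: low=(low[0]=0,low[1]=?,low[2]=1,low[3]=?,low[4]=?,low[5]=?); scc=(scc[0]=?,scc[1]=?,scc[2]=0,scc[3]=?,scc[4]=?,scc[5]=?)
step 2: low=(low[0]=0,low[1]=?,low[2]=1,low[3]=2,low[4]=2,low[5]=3); scc=(scc[0]=?,scc[1]=?,scc[2]=0,scc[3]=?,scc[4]=?,scc[5]=?)
step 3: low=(low[0]=0,low[1]=?,low[2]=1,low[3]=2,low[4]=2,low[5]=2); scc=(scc[0]=?,scc[1]=?,scc[2]=0,scc[3]=?,scc[4]=?,scc[5]=?)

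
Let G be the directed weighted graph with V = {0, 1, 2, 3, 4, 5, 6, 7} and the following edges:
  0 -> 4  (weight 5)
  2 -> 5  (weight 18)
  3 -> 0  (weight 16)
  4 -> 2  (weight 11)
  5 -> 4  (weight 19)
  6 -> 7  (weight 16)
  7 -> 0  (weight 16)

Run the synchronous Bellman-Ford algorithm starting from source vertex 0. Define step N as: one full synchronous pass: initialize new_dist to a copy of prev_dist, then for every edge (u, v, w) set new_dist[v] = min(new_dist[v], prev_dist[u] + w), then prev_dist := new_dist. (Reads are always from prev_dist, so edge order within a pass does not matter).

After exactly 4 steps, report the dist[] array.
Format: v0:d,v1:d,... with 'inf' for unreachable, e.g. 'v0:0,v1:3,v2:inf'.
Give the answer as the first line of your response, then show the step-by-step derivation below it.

v0:0,v1:inf,v2:16,v3:inf,v4:5,v5:34,v6:inf,v7:inf

step 1: dist = v0:0,v1:inf,v2:inf,v3:inf,v4:5,v5:inf,v6:inf,v7:inf
step 2: dist = v0:0,v1:inf,v2:16,v3:inf,v4:5,v5:inf,v6:inf,v7:inf
step 3: dist = v0:0,v1:inf,v2:16,v3:inf,v4:5,v5:34,v6:inf,v7:inf
step 4: dist = v0:0,v1:inf,v2:16,v3:inf,v4:5,v5:34,v6:inf,v7:inf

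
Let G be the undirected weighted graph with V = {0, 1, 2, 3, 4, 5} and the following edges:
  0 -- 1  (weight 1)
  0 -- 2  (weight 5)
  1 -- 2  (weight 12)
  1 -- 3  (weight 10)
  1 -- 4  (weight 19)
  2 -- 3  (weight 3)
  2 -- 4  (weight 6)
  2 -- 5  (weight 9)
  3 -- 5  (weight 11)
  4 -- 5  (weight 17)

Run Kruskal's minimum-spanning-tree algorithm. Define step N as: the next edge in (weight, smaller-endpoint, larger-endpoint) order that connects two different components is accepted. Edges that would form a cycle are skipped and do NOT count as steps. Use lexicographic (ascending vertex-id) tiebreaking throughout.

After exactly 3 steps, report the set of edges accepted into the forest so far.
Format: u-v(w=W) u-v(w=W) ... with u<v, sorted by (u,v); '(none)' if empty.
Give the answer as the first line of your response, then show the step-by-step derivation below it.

0-1(w=1) 0-2(w=5) 2-3(w=3)

step 1: add edge 0-1 (w=1); MST = {0-1(w=1)}
step 2: add edge 2-3 (w=3); MST = {0-1(w=1) 2-3(w=3)}
step 3: add edge 0-2 (w=5); MST = {0-1(w=1) 0-2(w=5) 2-3(w=3)}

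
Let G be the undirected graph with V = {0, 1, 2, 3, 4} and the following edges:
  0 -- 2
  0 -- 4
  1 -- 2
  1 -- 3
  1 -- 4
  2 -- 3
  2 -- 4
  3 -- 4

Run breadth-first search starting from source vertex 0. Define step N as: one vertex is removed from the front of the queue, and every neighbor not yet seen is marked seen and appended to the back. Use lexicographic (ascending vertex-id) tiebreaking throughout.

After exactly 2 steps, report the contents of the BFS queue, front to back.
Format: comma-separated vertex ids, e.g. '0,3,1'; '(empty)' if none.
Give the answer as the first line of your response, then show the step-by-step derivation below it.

4,1,3

step 1: dequeue 0; queue=[2,4]; order=0
step 2: dequeue 2; queue=[4,1,3]; order=0,2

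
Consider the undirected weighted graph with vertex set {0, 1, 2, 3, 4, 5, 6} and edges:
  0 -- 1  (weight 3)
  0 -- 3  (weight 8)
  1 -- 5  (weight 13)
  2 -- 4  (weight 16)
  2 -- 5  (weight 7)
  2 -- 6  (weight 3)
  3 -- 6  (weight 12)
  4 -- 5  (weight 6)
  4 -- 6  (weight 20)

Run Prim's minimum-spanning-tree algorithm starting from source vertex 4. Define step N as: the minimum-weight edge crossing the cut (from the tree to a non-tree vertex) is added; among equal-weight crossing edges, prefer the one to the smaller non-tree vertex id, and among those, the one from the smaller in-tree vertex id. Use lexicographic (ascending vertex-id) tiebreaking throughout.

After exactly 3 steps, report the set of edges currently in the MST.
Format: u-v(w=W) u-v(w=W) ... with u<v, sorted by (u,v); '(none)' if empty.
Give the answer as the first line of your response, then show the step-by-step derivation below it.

2-5(w=7) 2-6(w=3) 4-5(w=6)

step 1: add edge 4-5 (w=6); MST = {4-5(w=6)}
step 2: add edge 2-5 (w=7); MST = {2-5(w=7) 4-5(w=6)}
step 3: add edge 2-6 (w=3); MST = {2-5(w=7) 2-6(w=3) 4-5(w=6)}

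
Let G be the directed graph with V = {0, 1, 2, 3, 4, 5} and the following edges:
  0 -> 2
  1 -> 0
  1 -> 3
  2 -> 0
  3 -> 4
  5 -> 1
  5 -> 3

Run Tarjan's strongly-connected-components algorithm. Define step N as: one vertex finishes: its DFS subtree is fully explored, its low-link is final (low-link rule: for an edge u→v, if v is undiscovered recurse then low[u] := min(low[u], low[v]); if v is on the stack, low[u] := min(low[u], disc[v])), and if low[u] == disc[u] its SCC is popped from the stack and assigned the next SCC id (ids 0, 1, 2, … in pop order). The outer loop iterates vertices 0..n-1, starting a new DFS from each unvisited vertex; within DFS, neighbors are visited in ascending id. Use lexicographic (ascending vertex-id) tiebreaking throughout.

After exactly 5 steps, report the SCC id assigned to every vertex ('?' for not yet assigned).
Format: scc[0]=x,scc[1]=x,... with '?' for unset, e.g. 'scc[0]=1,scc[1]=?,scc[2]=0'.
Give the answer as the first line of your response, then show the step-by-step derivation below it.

scc[0]=0,scc[1]=3,scc[2]=0,scc[3]=2,scc[4]=1,scc[5]=?

step 1: low=(low[0]=0,low[1]=?,low[2]=0,low[3]=?,low[4]=?,low[5]=?); scc=(scc[0]=?,scc[1]=?,scc[2]=?,scc[3]=?,scc[4]=?,scc[5]=?)
step 2: low=(low[0]=0,low[1]=?,low[2]=0,low[3]=?,low[4]=?,low[5]=?); scc=(scc[0]=0,scc[1]=?,scc[2]=0,scc[3]=?,scc[4]=?,scc[5]=?)
step 3: low=(low[0]=0,low[1]=2,low[2]=0,low[3]=3,low[4]=4,low[5]=?); scc=(scc[0]=0,scc[1]=?,scc[2]=0,scc[3]=?,scc[4]=1,scc[5]=?)
step 4: low=(low[0]=0,low[1]=2,low[2]=0,low[3]=3,low[4]=4,low[5]=?); scc=(scc[0]=0,scc[1]=?,scc[2]=0,scc[3]=2,scc[4]=1,scc[5]=?)
step 5: low=(low[0]=0,low[1]=2,low[2]=0,low[3]=3,low[4]=4,low[5]=?); scc=(scc[0]=0,scc[1]=3,scc[2]=0,scc[3]=2,scc[4]=1,scc[5]=?)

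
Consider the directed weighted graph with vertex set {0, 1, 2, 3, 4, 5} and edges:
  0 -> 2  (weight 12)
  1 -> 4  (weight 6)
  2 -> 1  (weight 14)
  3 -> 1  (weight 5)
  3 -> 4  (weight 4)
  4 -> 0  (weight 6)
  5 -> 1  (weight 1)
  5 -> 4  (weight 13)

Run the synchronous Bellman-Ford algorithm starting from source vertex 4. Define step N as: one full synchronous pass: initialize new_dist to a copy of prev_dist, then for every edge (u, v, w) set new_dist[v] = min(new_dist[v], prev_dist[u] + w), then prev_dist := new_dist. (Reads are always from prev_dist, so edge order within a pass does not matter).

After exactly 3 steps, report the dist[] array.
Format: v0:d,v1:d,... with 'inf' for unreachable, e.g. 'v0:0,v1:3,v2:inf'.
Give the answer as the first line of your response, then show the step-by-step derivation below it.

v0:6,v1:32,v2:18,v3:inf,v4:0,v5:inf

step 1: dist = v0:6,v1:inf,v2:inf,v3:inf,v4:0,v5:inf
step 2: dist = v0:6,v1:inf,v2:18,v3:inf,v4:0,v5:inf
step 3: dist = v0:6,v1:32,v2:18,v3:inf,v4:0,v5:inf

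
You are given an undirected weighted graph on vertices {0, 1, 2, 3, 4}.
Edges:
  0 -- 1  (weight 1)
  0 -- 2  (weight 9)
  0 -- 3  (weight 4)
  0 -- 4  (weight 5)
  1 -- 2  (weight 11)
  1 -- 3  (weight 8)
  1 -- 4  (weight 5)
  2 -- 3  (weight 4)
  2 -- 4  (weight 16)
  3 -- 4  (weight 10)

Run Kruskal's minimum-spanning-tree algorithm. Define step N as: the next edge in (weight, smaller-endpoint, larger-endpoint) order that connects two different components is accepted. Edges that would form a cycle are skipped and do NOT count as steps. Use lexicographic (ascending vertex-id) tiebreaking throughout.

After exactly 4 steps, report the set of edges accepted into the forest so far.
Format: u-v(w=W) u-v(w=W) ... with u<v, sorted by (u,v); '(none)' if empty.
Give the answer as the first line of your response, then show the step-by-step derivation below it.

0-1(w=1) 0-3(w=4) 0-4(w=5) 2-3(w=4)

step 1: add edge 0-1 (w=1); MST = {0-1(w=1)}
step 2: add edge 0-3 (w=4); MST = {0-1(w=1) 0-3(w=4)}
step 3: add edge 2-3 (w=4); MST = {0-1(w=1) 0-3(w=4) 2-3(w=4)}
step 4: add edge 0-4 (w=5); MST = {0-1(w=1) 0-3(w=4) 0-4(w=5) 2-3(w=4)}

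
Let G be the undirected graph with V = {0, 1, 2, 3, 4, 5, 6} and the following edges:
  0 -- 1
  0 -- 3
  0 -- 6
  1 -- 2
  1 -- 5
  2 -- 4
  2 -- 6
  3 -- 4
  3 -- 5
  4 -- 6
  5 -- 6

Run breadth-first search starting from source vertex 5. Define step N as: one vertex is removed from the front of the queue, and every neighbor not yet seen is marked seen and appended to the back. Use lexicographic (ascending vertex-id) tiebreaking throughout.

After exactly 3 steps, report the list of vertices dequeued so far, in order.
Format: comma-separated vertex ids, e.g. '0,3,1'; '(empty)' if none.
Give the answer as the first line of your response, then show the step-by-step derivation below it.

5,1,3

step 1: dequeue 5; queue=[1,3,6]; order=5
step 2: dequeue 1; queue=[3,6,0,2]; order=5,1
step 3: dequeue 3; queue=[6,0,2,4]; order=5,1,3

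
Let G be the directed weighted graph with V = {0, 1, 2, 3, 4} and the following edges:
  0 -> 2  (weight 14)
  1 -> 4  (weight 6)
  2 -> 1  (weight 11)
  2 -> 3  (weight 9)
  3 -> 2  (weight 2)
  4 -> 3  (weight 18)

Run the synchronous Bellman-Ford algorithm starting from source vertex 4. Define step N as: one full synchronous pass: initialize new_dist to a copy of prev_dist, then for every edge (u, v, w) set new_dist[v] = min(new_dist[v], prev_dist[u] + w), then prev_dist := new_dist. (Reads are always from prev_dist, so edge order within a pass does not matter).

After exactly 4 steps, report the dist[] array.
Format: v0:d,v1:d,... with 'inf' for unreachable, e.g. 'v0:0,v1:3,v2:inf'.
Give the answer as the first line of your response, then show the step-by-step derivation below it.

v0:inf,v1:31,v2:20,v3:18,v4:0

step 1: dist = v0:inf,v1:inf,v2:inf,v3:18,v4:0
step 2: dist = v0:inf,v1:inf,v2:20,v3:18,v4:0
step 3: dist = v0:inf,v1:31,v2:20,v3:18,v4:0
step 4: dist = v0:inf,v1:31,v2:20,v3:18,v4:0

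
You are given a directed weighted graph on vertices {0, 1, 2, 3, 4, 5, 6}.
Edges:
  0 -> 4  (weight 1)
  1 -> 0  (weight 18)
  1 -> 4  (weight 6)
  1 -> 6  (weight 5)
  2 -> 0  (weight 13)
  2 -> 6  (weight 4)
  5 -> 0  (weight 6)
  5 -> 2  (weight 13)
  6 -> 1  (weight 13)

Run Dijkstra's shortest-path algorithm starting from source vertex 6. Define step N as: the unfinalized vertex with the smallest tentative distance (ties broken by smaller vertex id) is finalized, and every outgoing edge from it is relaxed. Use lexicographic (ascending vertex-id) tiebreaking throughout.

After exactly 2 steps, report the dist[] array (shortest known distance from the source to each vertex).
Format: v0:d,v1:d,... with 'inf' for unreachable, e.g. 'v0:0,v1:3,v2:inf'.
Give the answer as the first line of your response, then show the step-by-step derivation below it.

v0:31,v1:13,v2:inf,v3:inf,v4:19,v5:inf,v6:0

step 1: dist = v0:inf,v1:13,v2:inf,v3:inf,v4:inf,v5:inf,v6:0
step 2: dist = v0:31,v1:13,v2:inf,v3:inf,v4:19,v5:inf,v6:0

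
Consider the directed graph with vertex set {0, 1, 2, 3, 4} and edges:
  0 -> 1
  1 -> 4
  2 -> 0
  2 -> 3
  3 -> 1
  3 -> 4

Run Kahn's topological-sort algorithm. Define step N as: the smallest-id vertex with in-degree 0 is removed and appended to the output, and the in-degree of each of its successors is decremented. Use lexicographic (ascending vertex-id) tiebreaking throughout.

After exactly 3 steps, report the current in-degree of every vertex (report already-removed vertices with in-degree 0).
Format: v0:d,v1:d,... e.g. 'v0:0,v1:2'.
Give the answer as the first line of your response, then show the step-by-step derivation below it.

v0:0,v1:0,v2:0,v3:0,v4:1

step 1: output 2; order=[2]; indeg=(0,2,0,0,2)
step 2: output 0; order=[2,0]; indeg=(0,1,0,0,2)
step 3: output 3; order=[2,0,3]; indeg=(0,0,0,0,1)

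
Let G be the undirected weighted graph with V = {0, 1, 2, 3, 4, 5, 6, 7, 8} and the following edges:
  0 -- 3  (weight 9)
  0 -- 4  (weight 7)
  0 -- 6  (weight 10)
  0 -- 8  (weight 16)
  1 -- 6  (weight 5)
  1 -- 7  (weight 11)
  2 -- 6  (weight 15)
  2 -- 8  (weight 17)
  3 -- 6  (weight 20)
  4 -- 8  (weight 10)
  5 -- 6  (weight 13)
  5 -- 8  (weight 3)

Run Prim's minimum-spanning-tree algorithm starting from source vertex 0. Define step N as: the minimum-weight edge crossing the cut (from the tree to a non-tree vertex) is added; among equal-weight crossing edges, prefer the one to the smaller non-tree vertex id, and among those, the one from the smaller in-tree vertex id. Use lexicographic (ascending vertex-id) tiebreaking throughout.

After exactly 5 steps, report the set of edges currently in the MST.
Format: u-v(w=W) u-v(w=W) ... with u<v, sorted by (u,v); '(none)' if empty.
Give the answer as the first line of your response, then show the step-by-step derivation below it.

0-3(w=9) 0-4(w=7) 0-6(w=10) 1-6(w=5) 4-8(w=10)

step 1: add edge 0-4 (w=7); MST = {0-4(w=7)}
step 2: add edge 0-3 (w=9); MST = {0-3(w=9) 0-4(w=7)}
step 3: add edge 0-6 (w=10); MST = {0-3(w=9) 0-4(w=7) 0-6(w=10)}
step 4: add edge 1-6 (w=5); MST = {0-3(w=9) 0-4(w=7) 0-6(w=10) 1-6(w=5)}
step 5: add edge 4-8 (w=10); MST = {0-3(w=9) 0-4(w=7) 0-6(w=10) 1-6(w=5) 4-8(w=10)}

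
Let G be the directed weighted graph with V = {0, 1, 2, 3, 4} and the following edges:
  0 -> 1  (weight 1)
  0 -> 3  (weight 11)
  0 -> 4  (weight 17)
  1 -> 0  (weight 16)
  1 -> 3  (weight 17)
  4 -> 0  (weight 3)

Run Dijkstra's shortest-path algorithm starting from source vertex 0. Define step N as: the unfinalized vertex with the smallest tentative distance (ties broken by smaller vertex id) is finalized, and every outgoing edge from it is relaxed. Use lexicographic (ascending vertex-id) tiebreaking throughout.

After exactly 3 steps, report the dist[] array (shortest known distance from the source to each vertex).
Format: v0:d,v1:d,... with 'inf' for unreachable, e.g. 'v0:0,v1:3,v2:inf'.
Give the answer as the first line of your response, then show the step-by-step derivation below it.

v0:0,v1:1,v2:inf,v3:11,v4:17

step 1: dist = v0:0,v1:1,v2:inf,v3:11,v4:17
step 2: dist = v0:0,v1:1,v2:inf,v3:11,v4:17
step 3: dist = v0:0,v1:1,v2:inf,v3:11,v4:17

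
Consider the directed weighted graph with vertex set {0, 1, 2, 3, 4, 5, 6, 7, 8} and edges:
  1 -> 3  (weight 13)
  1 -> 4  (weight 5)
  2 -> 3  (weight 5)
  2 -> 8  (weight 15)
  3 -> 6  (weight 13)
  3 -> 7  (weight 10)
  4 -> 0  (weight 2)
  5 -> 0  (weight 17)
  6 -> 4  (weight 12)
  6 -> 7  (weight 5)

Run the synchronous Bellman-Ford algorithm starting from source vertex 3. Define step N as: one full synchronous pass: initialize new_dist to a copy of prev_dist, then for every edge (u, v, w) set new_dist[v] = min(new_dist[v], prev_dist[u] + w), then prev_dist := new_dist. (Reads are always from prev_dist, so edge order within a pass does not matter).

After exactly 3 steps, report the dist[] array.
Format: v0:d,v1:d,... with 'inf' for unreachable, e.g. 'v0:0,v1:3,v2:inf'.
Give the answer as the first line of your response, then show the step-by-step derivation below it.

v0:27,v1:inf,v2:inf,v3:0,v4:25,v5:inf,v6:13,v7:10,v8:inf

step 1: dist = v0:inf,v1:inf,v2:inf,v3:0,v4:inf,v5:inf,v6:13,v7:10,v8:inf
step 2: dist = v0:inf,v1:inf,v2:inf,v3:0,v4:25,v5:inf,v6:13,v7:10,v8:inf
step 3: dist = v0:27,v1:inf,v2:inf,v3:0,v4:25,v5:inf,v6:13,v7:10,v8:inf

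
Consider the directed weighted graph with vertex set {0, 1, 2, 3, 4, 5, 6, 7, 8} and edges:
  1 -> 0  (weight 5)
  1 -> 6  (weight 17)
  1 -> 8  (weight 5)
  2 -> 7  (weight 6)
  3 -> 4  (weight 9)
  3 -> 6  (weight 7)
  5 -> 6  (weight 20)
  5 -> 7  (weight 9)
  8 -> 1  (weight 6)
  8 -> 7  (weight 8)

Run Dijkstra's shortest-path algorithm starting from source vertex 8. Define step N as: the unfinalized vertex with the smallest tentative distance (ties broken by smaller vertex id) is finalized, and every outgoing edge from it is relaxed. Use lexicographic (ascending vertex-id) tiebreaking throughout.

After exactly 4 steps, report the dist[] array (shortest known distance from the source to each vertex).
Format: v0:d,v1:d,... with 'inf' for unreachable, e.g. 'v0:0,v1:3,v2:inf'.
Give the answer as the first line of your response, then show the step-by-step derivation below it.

v0:11,v1:6,v2:inf,v3:inf,v4:inf,v5:inf,v6:23,v7:8,v8:0

step 1: dist = v0:inf,v1:6,v2:inf,v3:inf,v4:inf,v5:inf,v6:inf,v7:8,v8:0
step 2: dist = v0:11,v1:6,v2:inf,v3:inf,v4:inf,v5:inf,v6:23,v7:8,v8:0
step 3: dist = v0:11,v1:6,v2:inf,v3:inf,v4:inf,v5:inf,v6:23,v7:8,v8:0
step 4: dist = v0:11,v1:6,v2:inf,v3:inf,v4:inf,v5:inf,v6:23,v7:8,v8:0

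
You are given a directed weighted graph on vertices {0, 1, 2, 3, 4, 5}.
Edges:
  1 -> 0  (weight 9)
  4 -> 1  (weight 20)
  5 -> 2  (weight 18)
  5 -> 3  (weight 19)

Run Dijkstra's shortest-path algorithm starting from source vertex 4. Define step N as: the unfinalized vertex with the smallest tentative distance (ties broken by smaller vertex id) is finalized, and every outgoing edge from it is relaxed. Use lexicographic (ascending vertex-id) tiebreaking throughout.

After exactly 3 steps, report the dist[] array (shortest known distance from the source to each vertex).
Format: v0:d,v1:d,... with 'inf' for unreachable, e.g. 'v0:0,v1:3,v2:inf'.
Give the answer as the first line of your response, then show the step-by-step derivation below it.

v0:29,v1:20,v2:inf,v3:inf,v4:0,v5:inf

step 1: dist = v0:inf,v1:20,v2:inf,v3:inf,v4:0,v5:inf
step 2: dist = v0:29,v1:20,v2:inf,v3:inf,v4:0,v5:inf
step 3: dist = v0:29,v1:20,v2:inf,v3:inf,v4:0,v5:inf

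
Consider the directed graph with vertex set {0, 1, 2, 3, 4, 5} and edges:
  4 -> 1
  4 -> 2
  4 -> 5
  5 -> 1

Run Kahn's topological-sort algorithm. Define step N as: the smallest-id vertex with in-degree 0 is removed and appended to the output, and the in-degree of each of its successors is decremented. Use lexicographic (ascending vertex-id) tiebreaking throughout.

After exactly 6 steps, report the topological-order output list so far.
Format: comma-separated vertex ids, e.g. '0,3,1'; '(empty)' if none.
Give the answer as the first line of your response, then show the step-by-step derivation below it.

0,3,4,2,5,1

step 1: output 0; order=[0]; indeg=(0,2,1,0,0,1)
step 2: output 3; order=[0,3]; indeg=(0,2,1,0,0,1)
step 3: output 4; order=[0,3,4]; indeg=(0,1,0,0,0,0)
step 4: output 2; order=[0,3,4,2]; indeg=(0,1,0,0,0,0)
step 5: output 5; order=[0,3,4,2,5]; indeg=(0,0,0,0,0,0)
step 6: output 1; order=[0,3,4,2,5,1]; indeg=(0,0,0,0,0,0)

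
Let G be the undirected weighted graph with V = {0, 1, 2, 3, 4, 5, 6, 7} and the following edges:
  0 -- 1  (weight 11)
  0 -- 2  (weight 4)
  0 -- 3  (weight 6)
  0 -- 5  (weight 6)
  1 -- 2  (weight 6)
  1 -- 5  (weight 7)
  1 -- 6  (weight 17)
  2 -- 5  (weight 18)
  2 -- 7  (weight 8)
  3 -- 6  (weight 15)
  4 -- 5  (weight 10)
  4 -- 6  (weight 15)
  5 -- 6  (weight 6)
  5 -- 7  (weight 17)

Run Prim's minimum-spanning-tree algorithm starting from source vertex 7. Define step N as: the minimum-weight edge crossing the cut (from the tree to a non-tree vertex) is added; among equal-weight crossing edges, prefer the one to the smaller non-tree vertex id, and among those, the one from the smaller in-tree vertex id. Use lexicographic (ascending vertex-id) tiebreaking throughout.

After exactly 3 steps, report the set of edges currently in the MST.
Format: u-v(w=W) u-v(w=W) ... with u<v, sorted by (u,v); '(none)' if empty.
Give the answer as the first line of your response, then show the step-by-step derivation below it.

0-2(w=4) 1-2(w=6) 2-7(w=8)

step 1: add edge 2-7 (w=8); MST = {2-7(w=8)}
step 2: add edge 0-2 (w=4); MST = {0-2(w=4) 2-7(w=8)}
step 3: add edge 1-2 (w=6); MST = {0-2(w=4) 1-2(w=6) 2-7(w=8)}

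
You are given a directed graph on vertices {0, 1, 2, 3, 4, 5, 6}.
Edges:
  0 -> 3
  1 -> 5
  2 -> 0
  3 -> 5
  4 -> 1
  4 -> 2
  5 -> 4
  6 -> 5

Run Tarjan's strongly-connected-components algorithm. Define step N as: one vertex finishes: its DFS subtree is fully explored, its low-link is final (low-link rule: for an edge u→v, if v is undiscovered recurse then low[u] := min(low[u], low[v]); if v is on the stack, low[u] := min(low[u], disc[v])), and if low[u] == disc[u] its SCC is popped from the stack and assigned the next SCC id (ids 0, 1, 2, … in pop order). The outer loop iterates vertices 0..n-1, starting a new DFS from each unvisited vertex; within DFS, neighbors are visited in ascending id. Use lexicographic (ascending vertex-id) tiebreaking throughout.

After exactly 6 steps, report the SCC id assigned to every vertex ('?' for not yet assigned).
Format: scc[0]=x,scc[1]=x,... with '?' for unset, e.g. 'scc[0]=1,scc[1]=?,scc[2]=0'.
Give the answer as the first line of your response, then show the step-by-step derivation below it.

scc[0]=0,scc[1]=0,scc[2]=0,scc[3]=0,scc[4]=0,scc[5]=0,scc[6]=?

step 1: low=(low[0]=0,low[1]=2,low[2]=?,low[3]=1,low[4]=3,low[5]=2,low[6]=?); scc=(scc[0]=?,scc[1]=?,scc[2]=?,scc[3]=?,scc[4]=?,scc[5]=?,scc[6]=?)
step 2: low=(low[0]=0,low[1]=2,low[2]=0,low[3]=1,low[4]=2,low[5]=2,low[6]=?); scc=(scc[0]=?,scc[1]=?,scc[2]=?,scc[3]=?,scc[4]=?,scc[5]=?,scc[6]=?)
step 3: low=(low[0]=0,low[1]=2,low[2]=0,low[3]=1,low[4]=0,low[5]=2,low[6]=?); scc=(scc[0]=?,scc[1]=?,scc[2]=?,scc[3]=?,scc[4]=?,scc[5]=?,scc[6]=?)
step 4: low=(low[0]=0,low[1]=2,low[2]=0,low[3]=1,low[4]=0,low[5]=0,low[6]=?); scc=(scc[0]=?,scc[1]=?,scc[2]=?,scc[3]=?,scc[4]=?,scc[5]=?,scc[6]=?)
step 5: low=(low[0]=0,low[1]=2,low[2]=0,low[3]=0,low[4]=0,low[5]=0,low[6]=?); scc=(scc[0]=?,scc[1]=?,scc[2]=?,scc[3]=?,scc[4]=?,scc[5]=?,scc[6]=?)
step 6: low=(low[0]=0,low[1]=2,low[2]=0,low[3]=0,low[4]=0,low[5]=0,low[6]=?); scc=(scc[0]=0,scc[1]=0,scc[2]=0,scc[3]=0,scc[4]=0,scc[5]=0,scc[6]=?)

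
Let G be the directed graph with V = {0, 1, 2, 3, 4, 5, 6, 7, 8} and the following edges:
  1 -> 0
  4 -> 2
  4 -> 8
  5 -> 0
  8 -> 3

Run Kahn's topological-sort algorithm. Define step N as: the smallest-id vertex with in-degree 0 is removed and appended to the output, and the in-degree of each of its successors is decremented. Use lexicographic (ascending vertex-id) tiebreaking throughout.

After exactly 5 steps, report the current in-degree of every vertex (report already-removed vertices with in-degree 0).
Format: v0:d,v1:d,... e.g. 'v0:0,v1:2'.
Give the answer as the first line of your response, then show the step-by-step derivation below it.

v0:0,v1:0,v2:0,v3:1,v4:0,v5:0,v6:0,v7:0,v8:0

step 1: output 1; order=[1]; indeg=(1,0,1,1,0,0,0,0,1)
step 2: output 4; order=[1,4]; indeg=(1,0,0,1,0,0,0,0,0)
step 3: output 2; order=[1,4,2]; indeg=(1,0,0,1,0,0,0,0,0)
step 4: output 5; order=[1,4,2,5]; indeg=(0,0,0,1,0,0,0,0,0)
step 5: output 0; order=[1,4,2,5,0]; indeg=(0,0,0,1,0,0,0,0,0)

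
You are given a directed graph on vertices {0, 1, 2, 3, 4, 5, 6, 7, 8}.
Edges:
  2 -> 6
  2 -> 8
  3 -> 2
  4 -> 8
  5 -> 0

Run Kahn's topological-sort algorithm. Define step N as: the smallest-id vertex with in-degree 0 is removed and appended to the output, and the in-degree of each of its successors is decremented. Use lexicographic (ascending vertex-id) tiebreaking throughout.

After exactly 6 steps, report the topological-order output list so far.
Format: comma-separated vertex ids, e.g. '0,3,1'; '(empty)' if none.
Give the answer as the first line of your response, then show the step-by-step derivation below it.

1,3,2,4,5,0

step 1: output 1; order=[1]; indeg=(1,0,1,0,0,0,1,0,2)
step 2: output 3; order=[1,3]; indeg=(1,0,0,0,0,0,1,0,2)
step 3: output 2; order=[1,3,2]; indeg=(1,0,0,0,0,0,0,0,1)
step 4: output 4; order=[1,3,2,4]; indeg=(1,0,0,0,0,0,0,0,0)
step 5: output 5; order=[1,3,2,4,5]; indeg=(0,0,0,0,0,0,0,0,0)
step 6: output 0; order=[1,3,2,4,5,0]; indeg=(0,0,0,0,0,0,0,0,0)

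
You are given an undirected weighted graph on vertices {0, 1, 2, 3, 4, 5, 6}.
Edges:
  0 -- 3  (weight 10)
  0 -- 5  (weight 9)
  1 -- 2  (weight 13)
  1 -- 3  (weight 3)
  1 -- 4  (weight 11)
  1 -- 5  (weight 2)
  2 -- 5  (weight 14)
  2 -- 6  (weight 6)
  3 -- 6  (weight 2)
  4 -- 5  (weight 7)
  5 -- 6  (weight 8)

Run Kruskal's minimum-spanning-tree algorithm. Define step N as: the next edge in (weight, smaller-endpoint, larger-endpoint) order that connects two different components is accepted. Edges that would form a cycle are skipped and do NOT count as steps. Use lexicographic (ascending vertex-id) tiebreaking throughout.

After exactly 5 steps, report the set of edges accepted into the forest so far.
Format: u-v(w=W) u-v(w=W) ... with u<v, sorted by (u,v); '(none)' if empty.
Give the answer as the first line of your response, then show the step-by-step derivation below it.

1-3(w=3) 1-5(w=2) 2-6(w=6) 3-6(w=2) 4-5(w=7)

step 1: add edge 1-5 (w=2); MST = {1-5(w=2)}
step 2: add edge 3-6 (w=2); MST = {1-5(w=2) 3-6(w=2)}
step 3: add edge 1-3 (w=3); MST = {1-3(w=3) 1-5(w=2) 3-6(w=2)}
step 4: add edge 2-6 (w=6); MST = {1-3(w=3) 1-5(w=2) 2-6(w=6) 3-6(w=2)}
step 5: add edge 4-5 (w=7); MST = {1-3(w=3) 1-5(w=2) 2-6(w=6) 3-6(w=2) 4-5(w=7)}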